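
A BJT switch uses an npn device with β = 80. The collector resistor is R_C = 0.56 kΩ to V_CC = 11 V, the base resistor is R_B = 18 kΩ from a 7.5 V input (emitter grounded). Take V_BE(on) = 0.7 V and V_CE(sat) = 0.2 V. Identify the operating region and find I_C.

saturation; I_C ≈ 19 mA

Assume active: I_B = (7.5 − 0.7)/18 = 0.378 mA, giving I_C = β·I_B = 30.2 mA.
But then V_CE = 11 − 30.2×0.56 = -5.92 V < V_CE(sat) = 0.2 V — impossible in the active region.
So the transistor is saturated. With V_CE = 0.2 V, I_C = (V_CC − 0.2)/R_C = 10.8/0.56 = 19.3 mA.
Check: β·I_B = 30.2 mA > I_C = 19.3 mA, confirming saturation.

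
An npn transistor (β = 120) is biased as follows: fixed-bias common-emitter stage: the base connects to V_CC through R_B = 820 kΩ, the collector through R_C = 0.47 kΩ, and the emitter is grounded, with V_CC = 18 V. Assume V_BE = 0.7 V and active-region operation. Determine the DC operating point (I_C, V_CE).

Base loop: V_CC = I_B·R_B + V_BE, so I_B = (18 − 0.7)/820 kΩ = 0.0211 mA.
In the active region I_C = β·I_B = 120 × 0.0211 = 2.53 mA.
Collector loop: V_CE = V_CC − I_C·R_C = 18 − 2.53×0.47 = 16.8 V.
Since V_CE = 16.8 V > V_CE(sat) ≈ 0.2 V, the transistor is in the active region as assumed.

I_C ≈ 2.5 mA, V_CE ≈ 17 V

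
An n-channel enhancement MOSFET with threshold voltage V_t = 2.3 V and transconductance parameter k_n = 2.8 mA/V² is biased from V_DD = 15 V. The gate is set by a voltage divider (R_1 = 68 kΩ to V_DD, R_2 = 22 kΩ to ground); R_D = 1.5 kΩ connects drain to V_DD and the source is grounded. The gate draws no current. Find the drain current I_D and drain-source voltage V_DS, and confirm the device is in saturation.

V_G = V_DD·R_2/(R_1+R_2) = 15×22/90 = 3.67 V. With the source grounded, V_GS = V_G = 3.67 V.
Assume saturation: I_D = (k_n/2)(V_GS − V_t)² = (2.8/2)×(3.67 − 2.3)² = 1.4×1.37² = 2.61 mA.
V_DS = V_DD − I_D·R_D = 15 − 2.61×1.5 = 11.1 V.
Saturation requires V_DS ≥ V_GS − V_t = 1.37 V; 11.1 ≥ 1.37 ✓.

I_D ≈ 2.6 mA, V_DS ≈ 11 V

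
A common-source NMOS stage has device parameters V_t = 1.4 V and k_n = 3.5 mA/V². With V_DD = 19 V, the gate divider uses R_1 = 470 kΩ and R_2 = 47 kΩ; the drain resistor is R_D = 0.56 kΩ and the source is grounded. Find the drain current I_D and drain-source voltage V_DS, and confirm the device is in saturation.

I_D ≈ 0.19 mA, V_DS ≈ 19 V

V_G = V_DD·R_2/(R_1+R_2) = 19×47/517 = 1.73 V. With the source grounded, V_GS = V_G = 1.73 V.
Assume saturation: I_D = (k_n/2)(V_GS − V_t)² = (3.5/2)×(1.73 − 1.4)² = 1.75×0.327² = 0.187 mA.
V_DS = V_DD − I_D·R_D = 19 − 0.187×0.56 = 18.9 V.
Saturation requires V_DS ≥ V_GS − V_t = 0.327 V; 18.9 ≥ 0.327 ✓.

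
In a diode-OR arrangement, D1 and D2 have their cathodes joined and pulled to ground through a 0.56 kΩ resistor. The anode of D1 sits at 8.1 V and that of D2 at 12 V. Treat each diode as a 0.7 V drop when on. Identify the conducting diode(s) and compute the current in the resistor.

Only D2 conducts; I_R ≈ 20 mA

Assume both conduct. Then node N would need to be at both 8.1−0.7 = 7.4 V and 12−0.7 = 11.3 V, which is impossible.
Assume only D2 conducts: V_N = 12 − 0.7 = 11.3 V, so I_R = 11.3/0.56 = 20.2 mA.
Check D1: its anode-to-cathode voltage is 8.1 − 11.3 = -3.2 V < 0.7 V, so it is off. The assumption is consistent.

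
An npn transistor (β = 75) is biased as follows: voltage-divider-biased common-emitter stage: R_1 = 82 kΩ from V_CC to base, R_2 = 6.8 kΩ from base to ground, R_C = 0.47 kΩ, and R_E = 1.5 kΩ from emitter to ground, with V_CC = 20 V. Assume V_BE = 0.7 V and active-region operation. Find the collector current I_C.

I_C ≈ 0.52 mA

Thevenize the base divider: V_Th = V_CC·R_2/(R_1+R_2) = 20×6.8/88.8 = 1.53 V, R_Th = R_1‖R_2 = 6.28 kΩ.
Base-emitter loop: V_Th = I_B·R_Th + V_BE + (β+1)I_B·R_E, so I_B = (1.53 − 0.7) / (6.28 + 76×1.5) = 0.00691 mA.
I_C = β·I_B = 75×0.00691 = 0.519 mA, and I_E = (β+1)I_B = 0.525 mA.
V_CE = V_CC − I_C·R_C − I_E·R_E = 20 − 0.519×0.47 − 0.525×1.5 = 19 V.
V_CE = 19 V > 0.2 V confirms active-region operation.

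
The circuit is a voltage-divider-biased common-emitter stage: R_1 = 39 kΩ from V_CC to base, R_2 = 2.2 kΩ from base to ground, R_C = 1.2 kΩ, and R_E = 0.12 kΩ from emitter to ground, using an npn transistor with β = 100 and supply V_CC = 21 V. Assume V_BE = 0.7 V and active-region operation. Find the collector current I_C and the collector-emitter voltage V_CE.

Thevenize the base divider: V_Th = V_CC·R_2/(R_1+R_2) = 21×2.2/41.2 = 1.12 V, R_Th = R_1‖R_2 = 2.08 kΩ.
Base-emitter loop: V_Th = I_B·R_Th + V_BE + (β+1)I_B·R_E, so I_B = (1.12 − 0.7) / (2.08 + 101×0.12) = 0.0297 mA.
I_C = β·I_B = 100×0.0297 = 2.97 mA, and I_E = (β+1)I_B = 3 mA.
V_CE = V_CC − I_C·R_C − I_E·R_E = 21 − 2.97×1.2 − 3×0.12 = 17.1 V.
V_CE = 17.1 V > 0.2 V confirms active-region operation.

I_C ≈ 3 mA, V_CE ≈ 17 V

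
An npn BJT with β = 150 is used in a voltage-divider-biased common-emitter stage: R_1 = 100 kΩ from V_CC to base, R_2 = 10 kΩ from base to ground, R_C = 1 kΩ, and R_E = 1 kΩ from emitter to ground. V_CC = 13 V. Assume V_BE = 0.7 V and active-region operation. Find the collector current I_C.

Thevenize the base divider: V_Th = V_CC·R_2/(R_1+R_2) = 13×10/110 = 1.18 V, R_Th = R_1‖R_2 = 9.09 kΩ.
Base-emitter loop: V_Th = I_B·R_Th + V_BE + (β+1)I_B·R_E, so I_B = (1.18 − 0.7) / (9.09 + 151×1) = 0.00301 mA.
I_C = β·I_B = 150×0.00301 = 0.451 mA, and I_E = (β+1)I_B = 0.454 mA.
V_CE = V_CC − I_C·R_C − I_E·R_E = 13 − 0.451×1 − 0.454×1 = 12.1 V.
V_CE = 12.1 V > 0.2 V confirms active-region operation.

I_C ≈ 0.45 mA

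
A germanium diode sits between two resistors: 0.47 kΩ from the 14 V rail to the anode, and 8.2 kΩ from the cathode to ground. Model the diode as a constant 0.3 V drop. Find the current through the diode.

The two resistors are in series with the diode, so KVL gives 14 = I·0.47 + 0.3 + I·8.2.
I = (14 − 0.3) / (0.47 + 8.2) kΩ = 13.7 / 8.67 = 1.58 mA.

I ≈ 1.6 mA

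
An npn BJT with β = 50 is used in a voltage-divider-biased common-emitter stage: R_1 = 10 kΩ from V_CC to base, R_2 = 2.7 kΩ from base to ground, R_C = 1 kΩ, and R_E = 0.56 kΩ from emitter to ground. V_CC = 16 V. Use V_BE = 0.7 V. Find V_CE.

V_CE ≈ 9.1 V

Thevenize the base divider: V_Th = V_CC·R_2/(R_1+R_2) = 16×2.7/12.7 = 3.4 V, R_Th = R_1‖R_2 = 2.13 kΩ.
Base-emitter loop: V_Th = I_B·R_Th + V_BE + (β+1)I_B·R_E, so I_B = (3.4 − 0.7) / (2.13 + 51×0.56) = 0.088 mA.
I_C = β·I_B = 50×0.088 = 4.4 mA, and I_E = (β+1)I_B = 4.49 mA.
V_CE = V_CC − I_C·R_C − I_E·R_E = 16 − 4.4×1 − 4.49×0.56 = 9.08 V.
V_CE = 9.08 V > 0.2 V confirms active-region operation.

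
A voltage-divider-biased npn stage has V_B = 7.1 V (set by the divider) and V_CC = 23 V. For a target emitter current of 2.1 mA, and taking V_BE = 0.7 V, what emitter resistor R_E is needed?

V_E = V_B − V_BE = 7.1 − 0.7 = 6.4 V.
R_E = V_E / I_E = 6.4 / 2.1 = 3.05 kΩ.

R_E ≈ 3 kΩ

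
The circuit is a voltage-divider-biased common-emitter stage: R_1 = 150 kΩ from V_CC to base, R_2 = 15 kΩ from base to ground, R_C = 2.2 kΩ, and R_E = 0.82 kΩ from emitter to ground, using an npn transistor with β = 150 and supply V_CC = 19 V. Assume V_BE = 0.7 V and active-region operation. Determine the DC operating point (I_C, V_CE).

I_C ≈ 1.1 mA, V_CE ≈ 16 V

Thevenize the base divider: V_Th = V_CC·R_2/(R_1+R_2) = 19×15/165 = 1.73 V, R_Th = R_1‖R_2 = 13.6 kΩ.
Base-emitter loop: V_Th = I_B·R_Th + V_BE + (β+1)I_B·R_E, so I_B = (1.73 − 0.7) / (13.6 + 151×0.82) = 0.00747 mA.
I_C = β·I_B = 150×0.00747 = 1.12 mA, and I_E = (β+1)I_B = 1.13 mA.
V_CE = V_CC − I_C·R_C − I_E·R_E = 19 − 1.12×2.2 − 1.13×0.82 = 15.6 V.
V_CE = 15.6 V > 0.2 V confirms active-region operation.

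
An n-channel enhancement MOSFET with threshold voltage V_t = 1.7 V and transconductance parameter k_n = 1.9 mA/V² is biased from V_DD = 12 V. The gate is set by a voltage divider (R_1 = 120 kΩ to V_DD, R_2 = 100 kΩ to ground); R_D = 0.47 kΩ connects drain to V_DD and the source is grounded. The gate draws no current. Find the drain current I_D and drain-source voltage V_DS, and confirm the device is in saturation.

I_D ≈ 13 mA, V_DS ≈ 5.7 V

V_G = V_DD·R_2/(R_1+R_2) = 12×100/220 = 5.45 V. With the source grounded, V_GS = V_G = 5.45 V.
Assume saturation: I_D = (k_n/2)(V_GS − V_t)² = (1.9/2)×(5.45 − 1.7)² = 0.95×3.75² = 13.4 mA.
V_DS = V_DD − I_D·R_D = 12 − 13.4×0.47 = 5.71 V.
Saturation requires V_DS ≥ V_GS − V_t = 3.75 V; 5.71 ≥ 3.75 ✓.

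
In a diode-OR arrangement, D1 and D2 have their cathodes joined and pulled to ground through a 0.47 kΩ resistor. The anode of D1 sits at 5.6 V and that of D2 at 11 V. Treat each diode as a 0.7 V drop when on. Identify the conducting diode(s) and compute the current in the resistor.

Only D2 conducts; I_R ≈ 22 mA

Assume both conduct. Then node N would need to be at both 5.6−0.7 = 4.9 V and 11−0.7 = 10.3 V, which is impossible.
Assume only D2 conducts: V_N = 11 − 0.7 = 10.3 V, so I_R = 10.3/0.47 = 21.9 mA.
Check D1: its anode-to-cathode voltage is 5.6 − 10.3 = -4.7 V < 0.7 V, so it is off. The assumption is consistent.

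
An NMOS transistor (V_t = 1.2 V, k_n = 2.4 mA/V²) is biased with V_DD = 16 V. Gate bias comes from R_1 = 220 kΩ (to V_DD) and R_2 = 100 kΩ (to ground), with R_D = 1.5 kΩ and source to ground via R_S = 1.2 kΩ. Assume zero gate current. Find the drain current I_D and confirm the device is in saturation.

V_G = V_DD·R_2/(R_1+R_2) = 16×100/320 = 5 V.
Assume saturation: I_D = (k_n/2)(V_GS − V_t)² with V_GS = V_G − I_D·R_S = 5 − 1.2·I_D.
Substituting gives 1.73·I_D² − 11.9·I_D + 17.3 = 0, with roots I_D = 2.07 or 4.84 mA.
The root I_D = 4.84 mA gives V_GS = -0.808 V ≤ V_t, so take I_D = 2.07 mA.
Then V_GS = 2.51 V and V_DS = V_DD − I_D(R_D+R_S) = 16 − 2.07×2.7 = 10.4 V.
Saturation requires V_DS ≥ V_GS − V_t = 1.31 V; 10.4 ≥ 1.31 ✓.

I_D ≈ 2.1 mA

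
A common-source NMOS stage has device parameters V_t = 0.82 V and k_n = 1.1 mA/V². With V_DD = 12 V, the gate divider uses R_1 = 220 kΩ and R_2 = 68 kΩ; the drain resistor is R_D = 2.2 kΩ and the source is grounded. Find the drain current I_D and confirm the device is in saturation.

V_G = V_DD·R_2/(R_1+R_2) = 12×68/288 = 2.83 V. With the source grounded, V_GS = V_G = 2.83 V.
Assume saturation: I_D = (k_n/2)(V_GS − V_t)² = (1.1/2)×(2.83 − 0.82)² = 0.55×2.01² = 2.23 mA.
V_DS = V_DD − I_D·R_D = 12 − 2.23×2.2 = 7.1 V.
Saturation requires V_DS ≥ V_GS − V_t = 2.01 V; 7.1 ≥ 2.01 ✓.

I_D ≈ 2.2 mA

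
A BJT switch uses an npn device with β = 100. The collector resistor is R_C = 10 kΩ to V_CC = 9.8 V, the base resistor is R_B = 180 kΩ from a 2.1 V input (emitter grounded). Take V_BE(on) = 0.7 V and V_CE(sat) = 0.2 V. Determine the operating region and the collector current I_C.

active; I_C ≈ 0.78 mA

Assume active. Base-emitter loop: I_B = (V_BB − V_BE)/R_B = (2.1 − 0.7)/180 = 0.00778 mA.
I_C = β·I_B = 100×0.00778 = 0.778 mA.
V_CE = V_CC − I_C·R_C = 9.8 − 0.778×10 = 2.02 V > V_CE(sat), so the active-region assumption holds.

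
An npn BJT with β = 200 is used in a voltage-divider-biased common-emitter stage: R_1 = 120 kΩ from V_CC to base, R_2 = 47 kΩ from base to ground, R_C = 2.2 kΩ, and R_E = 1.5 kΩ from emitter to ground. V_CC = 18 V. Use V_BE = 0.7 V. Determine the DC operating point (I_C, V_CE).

Thevenize the base divider: V_Th = V_CC·R_2/(R_1+R_2) = 18×47/167 = 5.07 V, R_Th = R_1‖R_2 = 33.8 kΩ.
Base-emitter loop: V_Th = I_B·R_Th + V_BE + (β+1)I_B·R_E, so I_B = (5.07 − 0.7) / (33.8 + 201×1.5) = 0.013 mA.
I_C = β·I_B = 200×0.013 = 2.6 mA, and I_E = (β+1)I_B = 2.62 mA.
V_CE = V_CC − I_C·R_C − I_E·R_E = 18 − 2.6×2.2 − 2.62×1.5 = 8.34 V.
V_CE = 8.34 V > 0.2 V confirms active-region operation.

I_C ≈ 2.6 mA, V_CE ≈ 8.3 V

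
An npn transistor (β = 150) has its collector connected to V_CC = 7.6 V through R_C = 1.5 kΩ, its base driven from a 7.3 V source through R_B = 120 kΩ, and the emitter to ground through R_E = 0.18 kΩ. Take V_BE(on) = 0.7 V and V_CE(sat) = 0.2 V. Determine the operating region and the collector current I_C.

saturation; I_C ≈ 4.4 mA

Assume active: I_B = (7.3 − 0.7)/(120 + 151×0.18) = 0.0448 mA, I_C = β·I_B = 6.73 mA.
Then V_CE = 7.6 − 6.73×1.5 − 6.77×0.18 = -3.71 V < 0.2 V — the active assumption fails.
Re-solve with V_CE = 0.2 V. KCL at the emitter: V_E/R_E = (V_BB−0.7−V_E)/R_B + (V_CC−0.2−V_E)/R_C, giving V_E = 0.801 V.
I_C = (V_CC − 0.2 − V_E)/R_C = (7.4 − 0.801)/1.5 = 4.4 mA.
Check: I_B = (6.6 − 0.801)/120 = 0.0483 mA, and β·I_B = 7.25 mA > I_C, confirming saturation.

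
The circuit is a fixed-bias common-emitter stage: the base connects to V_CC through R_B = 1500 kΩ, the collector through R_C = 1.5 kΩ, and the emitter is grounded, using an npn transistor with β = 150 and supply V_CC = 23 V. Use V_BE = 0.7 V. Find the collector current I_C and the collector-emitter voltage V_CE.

I_C ≈ 2.2 mA, V_CE ≈ 20 V

Base loop: V_CC = I_B·R_B + V_BE, so I_B = (23 − 0.7)/1500 kΩ = 0.0149 mA.
In the active region I_C = β·I_B = 150 × 0.0149 = 2.23 mA.
Collector loop: V_CE = V_CC − I_C·R_C = 23 − 2.23×1.5 = 19.7 V.
Since V_CE = 19.7 V > V_CE(sat) ≈ 0.2 V, the transistor is in the active region as assumed.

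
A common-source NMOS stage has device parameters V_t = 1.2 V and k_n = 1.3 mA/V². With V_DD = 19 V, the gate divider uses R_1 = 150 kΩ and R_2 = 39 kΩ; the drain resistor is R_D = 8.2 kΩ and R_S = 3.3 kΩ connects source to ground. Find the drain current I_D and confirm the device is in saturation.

I_D ≈ 0.55 mA

V_G = V_DD·R_2/(R_1+R_2) = 19×39/189 = 3.92 V.
Assume saturation: I_D = (k_n/2)(V_GS − V_t)² with V_GS = V_G − I_D·R_S = 3.92 − 3.3·I_D.
Substituting gives 7.08·I_D² − 12.7·I_D + 4.81 = 0, with roots I_D = 0.547 or 1.24 mA.
The root I_D = 1.24 mA gives V_GS = -0.183 V ≤ V_t, so take I_D = 0.547 mA.
Then V_GS = 2.12 V and V_DS = V_DD − I_D(R_D+R_S) = 19 − 0.547×11.5 = 12.7 V.
Saturation requires V_DS ≥ V_GS − V_t = 0.917 V; 12.7 ≥ 0.917 ✓.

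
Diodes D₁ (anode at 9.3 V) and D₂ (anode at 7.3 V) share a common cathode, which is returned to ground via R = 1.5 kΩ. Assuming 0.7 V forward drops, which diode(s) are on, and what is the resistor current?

Assume both conduct. Then node N would need to be at both 9.3−0.7 = 8.6 V and 7.3−0.7 = 6.6 V, which is impossible.
Assume only D₁ conducts: V_N = 9.3 − 0.7 = 8.6 V, so I_R = 8.6/1.5 = 5.73 mA.
Check D₂: its anode-to-cathode voltage is 7.3 − 8.6 = -1.3 V < 0.7 V, so it is off. The assumption is consistent.

Only D₁ conducts; I_R ≈ 5.7 mA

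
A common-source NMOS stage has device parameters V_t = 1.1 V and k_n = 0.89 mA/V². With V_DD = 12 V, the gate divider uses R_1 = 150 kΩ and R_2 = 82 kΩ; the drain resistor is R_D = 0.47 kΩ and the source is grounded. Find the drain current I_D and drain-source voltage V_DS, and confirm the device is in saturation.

V_G = V_DD·R_2/(R_1+R_2) = 12×82/232 = 4.24 V. With the source grounded, V_GS = V_G = 4.24 V.
Assume saturation: I_D = (k_n/2)(V_GS − V_t)² = (0.89/2)×(4.24 − 1.1)² = 0.445×3.14² = 4.39 mA.
V_DS = V_DD − I_D·R_D = 12 − 4.39×0.47 = 9.94 V.
Saturation requires V_DS ≥ V_GS − V_t = 3.14 V; 9.94 ≥ 3.14 ✓.

I_D ≈ 4.4 mA, V_DS ≈ 9.9 V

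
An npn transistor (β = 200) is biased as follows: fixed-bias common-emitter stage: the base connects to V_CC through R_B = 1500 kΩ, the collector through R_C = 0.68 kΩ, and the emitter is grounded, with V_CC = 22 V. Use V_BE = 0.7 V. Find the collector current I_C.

I_C ≈ 2.8 mA

Base loop: V_CC = I_B·R_B + V_BE, so I_B = (22 − 0.7)/1500 kΩ = 0.0142 mA.
In the active region I_C = β·I_B = 200 × 0.0142 = 2.84 mA.
Collector loop: V_CE = V_CC − I_C·R_C = 22 − 2.84×0.68 = 20.1 V.
Since V_CE = 20.1 V > V_CE(sat) ≈ 0.2 V, the transistor is in the active region as assumed.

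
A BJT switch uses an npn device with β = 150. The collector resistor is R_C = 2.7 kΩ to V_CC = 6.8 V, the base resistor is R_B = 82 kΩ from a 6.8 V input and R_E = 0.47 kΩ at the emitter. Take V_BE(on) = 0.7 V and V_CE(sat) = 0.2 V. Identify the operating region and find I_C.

saturation; I_C ≈ 2.1 mA

Assume active: I_B = (6.8 − 0.7)/(82 + 151×0.47) = 0.0399 mA, I_C = β·I_B = 5.98 mA.
Then V_CE = 6.8 − 5.98×2.7 − 6.02×0.47 = -12.2 V < 0.2 V — the active assumption fails.
Re-solve with V_CE = 0.2 V. KCL at the emitter: V_E/R_E = (V_BB−0.7−V_E)/R_B + (V_CC−0.2−V_E)/R_C, giving V_E = 1 V.
I_C = (V_CC − 0.2 − V_E)/R_C = (6.6 − 1)/2.7 = 2.07 mA.
Check: I_B = (6.1 − 1)/82 = 0.0622 mA, and β·I_B = 9.32 mA > I_C, confirming saturation.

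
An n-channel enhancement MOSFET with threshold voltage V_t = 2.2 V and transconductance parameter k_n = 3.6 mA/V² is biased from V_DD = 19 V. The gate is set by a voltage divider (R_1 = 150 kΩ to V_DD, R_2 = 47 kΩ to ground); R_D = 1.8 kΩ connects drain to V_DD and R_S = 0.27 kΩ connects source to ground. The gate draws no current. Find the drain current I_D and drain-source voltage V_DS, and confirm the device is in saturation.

V_G = V_DD·R_2/(R_1+R_2) = 19×47/197 = 4.53 V.
Assume saturation: I_D = (k_n/2)(V_GS − V_t)² with V_GS = V_G − I_D·R_S = 4.53 − 0.27·I_D.
Substituting gives 0.131·I_D² − 3.27·I_D + 9.8 = 0, with roots I_D = 3.49 or 21.4 mA.
The root I_D = 21.4 mA gives V_GS = -1.25 V ≤ V_t, so take I_D = 3.49 mA.
Then V_GS = 3.59 V and V_DS = V_DD − I_D(R_D+R_S) = 19 − 3.49×2.07 = 11.8 V.
Saturation requires V_DS ≥ V_GS − V_t = 1.39 V; 11.8 ≥ 1.39 ✓.

I_D ≈ 3.5 mA, V_DS ≈ 12 V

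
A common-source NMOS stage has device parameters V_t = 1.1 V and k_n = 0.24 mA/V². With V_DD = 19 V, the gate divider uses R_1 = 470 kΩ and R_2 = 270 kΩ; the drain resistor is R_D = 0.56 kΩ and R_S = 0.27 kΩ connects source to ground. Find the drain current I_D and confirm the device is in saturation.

I_D ≈ 3 mA

V_G = V_DD·R_2/(R_1+R_2) = 19×270/740 = 6.93 V.
Assume saturation: I_D = (k_n/2)(V_GS − V_t)² with V_GS = V_G − I_D·R_S = 6.93 − 0.27·I_D.
Substituting gives 0.00875·I_D² − 1.38·I_D + 4.08 = 0, with roots I_D = 3.02 or 154 mA.
The root I_D = 154 mA gives V_GS = -34.8 V ≤ V_t, so take I_D = 3.02 mA.
Then V_GS = 6.12 V and V_DS = V_DD − I_D(R_D+R_S) = 19 − 3.02×0.83 = 16.5 V.
Saturation requires V_DS ≥ V_GS − V_t = 5.02 V; 16.5 ≥ 5.02 ✓.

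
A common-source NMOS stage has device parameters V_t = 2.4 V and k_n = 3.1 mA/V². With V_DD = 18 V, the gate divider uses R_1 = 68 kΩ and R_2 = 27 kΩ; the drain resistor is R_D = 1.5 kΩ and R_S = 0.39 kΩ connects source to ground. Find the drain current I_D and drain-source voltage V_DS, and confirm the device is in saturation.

V_G = V_DD·R_2/(R_1+R_2) = 18×27/95 = 5.12 V.
Assume saturation: I_D = (k_n/2)(V_GS − V_t)² with V_GS = V_G − I_D·R_S = 5.12 − 0.39·I_D.
Substituting gives 0.236·I_D² − 4.28·I_D + 11.4 = 0, with roots I_D = 3.25 or 14.9 mA.
The root I_D = 14.9 mA gives V_GS = -0.702 V ≤ V_t, so take I_D = 3.25 mA.
Then V_GS = 3.85 V and V_DS = V_DD − I_D(R_D+R_S) = 18 − 3.25×1.89 = 11.9 V.
Saturation requires V_DS ≥ V_GS − V_t = 1.45 V; 11.9 ≥ 1.45 ✓.

I_D ≈ 3.3 mA, V_DS ≈ 12 V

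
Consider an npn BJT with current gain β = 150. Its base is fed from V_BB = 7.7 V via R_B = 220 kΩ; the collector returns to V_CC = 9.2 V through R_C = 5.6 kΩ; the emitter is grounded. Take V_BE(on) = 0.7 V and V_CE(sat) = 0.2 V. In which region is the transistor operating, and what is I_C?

saturation; I_C ≈ 1.6 mA

Assume active: I_B = (7.7 − 0.7)/220 = 0.0318 mA, giving I_C = β·I_B = 4.77 mA.
But then V_CE = 9.2 − 4.77×5.6 = -17.5 V < V_CE(sat) = 0.2 V — impossible in the active region.
So the transistor is saturated. With V_CE = 0.2 V, I_C = (V_CC − 0.2)/R_C = 9/5.6 = 1.61 mA.
Check: β·I_B = 4.77 mA > I_C = 1.61 mA, confirming saturation.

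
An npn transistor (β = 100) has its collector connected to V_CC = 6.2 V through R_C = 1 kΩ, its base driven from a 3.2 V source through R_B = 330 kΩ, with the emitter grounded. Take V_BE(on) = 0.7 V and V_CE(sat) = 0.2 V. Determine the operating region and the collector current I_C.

active; I_C ≈ 0.76 mA

Assume active. Base-emitter loop: I_B = (V_BB − V_BE)/R_B = (3.2 − 0.7)/330 = 0.00758 mA.
I_C = β·I_B = 100×0.00758 = 0.758 mA.
V_CE = V_CC − I_C·R_C = 6.2 − 0.758×1 = 5.44 V > V_CE(sat), so the active-region assumption holds.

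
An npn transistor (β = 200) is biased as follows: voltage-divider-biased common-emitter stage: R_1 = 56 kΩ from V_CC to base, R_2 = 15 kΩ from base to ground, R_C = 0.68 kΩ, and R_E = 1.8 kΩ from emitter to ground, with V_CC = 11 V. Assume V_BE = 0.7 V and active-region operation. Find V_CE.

V_CE ≈ 8.8 V

Thevenize the base divider: V_Th = V_CC·R_2/(R_1+R_2) = 11×15/71 = 2.32 V, R_Th = R_1‖R_2 = 11.8 kΩ.
Base-emitter loop: V_Th = I_B·R_Th + V_BE + (β+1)I_B·R_E, so I_B = (2.32 − 0.7) / (11.8 + 201×1.8) = 0.00435 mA.
I_C = β·I_B = 200×0.00435 = 0.869 mA, and I_E = (β+1)I_B = 0.874 mA.
V_CE = V_CC − I_C·R_C − I_E·R_E = 11 − 0.869×0.68 − 0.874×1.8 = 8.84 V.
V_CE = 8.84 V > 0.2 V confirms active-region operation.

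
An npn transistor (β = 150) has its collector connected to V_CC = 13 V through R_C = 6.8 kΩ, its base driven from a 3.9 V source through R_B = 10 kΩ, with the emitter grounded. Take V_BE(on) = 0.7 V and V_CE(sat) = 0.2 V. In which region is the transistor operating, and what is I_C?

saturation; I_C ≈ 1.9 mA

Assume active: I_B = (3.9 − 0.7)/10 = 0.32 mA, giving I_C = β·I_B = 48 mA.
But then V_CE = 13 − 48×6.8 = -313 V < V_CE(sat) = 0.2 V — impossible in the active region.
So the transistor is saturated. With V_CE = 0.2 V, I_C = (V_CC − 0.2)/R_C = 12.8/6.8 = 1.88 mA.
Check: β·I_B = 48 mA > I_C = 1.88 mA, confirming saturation.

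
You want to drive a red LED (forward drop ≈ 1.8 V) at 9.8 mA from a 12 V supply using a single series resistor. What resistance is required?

The resistor drops V_S − V_D = 12 − 1.8 = 10.2 V at 9.8 mA.
R = 10.2 V / 9.8 mA = 1.04 kΩ.

R ≈ 1 kΩ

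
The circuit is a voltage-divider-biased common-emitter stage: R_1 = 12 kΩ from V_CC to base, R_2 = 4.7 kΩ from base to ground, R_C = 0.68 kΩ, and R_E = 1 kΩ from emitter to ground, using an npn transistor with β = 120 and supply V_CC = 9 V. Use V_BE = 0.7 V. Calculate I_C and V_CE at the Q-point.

Thevenize the base divider: V_Th = V_CC·R_2/(R_1+R_2) = 9×4.7/16.7 = 2.53 V, R_Th = R_1‖R_2 = 3.38 kΩ.
Base-emitter loop: V_Th = I_B·R_Th + V_BE + (β+1)I_B·R_E, so I_B = (2.53 − 0.7) / (3.38 + 121×1) = 0.0147 mA.
I_C = β·I_B = 120×0.0147 = 1.77 mA, and I_E = (β+1)I_B = 1.78 mA.
V_CE = V_CC − I_C·R_C − I_E·R_E = 9 − 1.77×0.68 − 1.78×1 = 6.01 V.
V_CE = 6.01 V > 0.2 V confirms active-region operation.

I_C ≈ 1.8 mA, V_CE ≈ 6 V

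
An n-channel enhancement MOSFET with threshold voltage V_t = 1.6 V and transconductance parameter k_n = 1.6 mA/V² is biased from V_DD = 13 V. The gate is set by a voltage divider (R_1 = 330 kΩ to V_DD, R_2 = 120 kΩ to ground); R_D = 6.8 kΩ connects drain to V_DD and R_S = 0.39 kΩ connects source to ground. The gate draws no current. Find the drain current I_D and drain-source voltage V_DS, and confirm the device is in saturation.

V_G = V_DD·R_2/(R_1+R_2) = 13×120/450 = 3.47 V.
Assume saturation: I_D = (k_n/2)(V_GS − V_t)² with V_GS = V_G − I_D·R_S = 3.47 − 0.39·I_D.
Substituting gives 0.122·I_D² − 2.16·I_D + 2.79 = 0, with roots I_D = 1.4 or 16.4 mA.
The root I_D = 16.4 mA gives V_GS = -2.93 V ≤ V_t, so take I_D = 1.4 mA.
Then V_GS = 2.92 V and V_DS = V_DD − I_D(R_D+R_S) = 13 − 1.4×7.19 = 2.95 V.
Saturation requires V_DS ≥ V_GS − V_t = 1.32 V; 2.95 ≥ 1.32 ✓.

I_D ≈ 1.4 mA, V_DS ≈ 3 V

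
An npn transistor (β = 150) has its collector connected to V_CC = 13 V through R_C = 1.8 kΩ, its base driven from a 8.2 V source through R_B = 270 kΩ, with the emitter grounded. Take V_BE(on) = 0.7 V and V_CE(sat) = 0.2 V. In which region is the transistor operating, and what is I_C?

Assume active. Base-emitter loop: I_B = (V_BB − V_BE)/R_B = (8.2 − 0.7)/270 = 0.0278 mA.
I_C = β·I_B = 150×0.0278 = 4.17 mA.
V_CE = V_CC − I_C·R_C = 13 − 4.17×1.8 = 5.5 V > V_CE(sat), so the active-region assumption holds.

active; I_C ≈ 4.2 mA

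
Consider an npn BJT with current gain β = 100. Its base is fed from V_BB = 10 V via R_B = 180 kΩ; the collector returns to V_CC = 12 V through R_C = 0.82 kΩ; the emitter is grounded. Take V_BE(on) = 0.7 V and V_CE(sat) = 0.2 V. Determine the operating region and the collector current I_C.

active; I_C ≈ 5.2 mA

Assume active. Base-emitter loop: I_B = (V_BB − V_BE)/R_B = (10 − 0.7)/180 = 0.0517 mA.
I_C = β·I_B = 100×0.0517 = 5.17 mA.
V_CE = V_CC − I_C·R_C = 12 − 5.17×0.82 = 7.76 V > V_CE(sat), so the active-region assumption holds.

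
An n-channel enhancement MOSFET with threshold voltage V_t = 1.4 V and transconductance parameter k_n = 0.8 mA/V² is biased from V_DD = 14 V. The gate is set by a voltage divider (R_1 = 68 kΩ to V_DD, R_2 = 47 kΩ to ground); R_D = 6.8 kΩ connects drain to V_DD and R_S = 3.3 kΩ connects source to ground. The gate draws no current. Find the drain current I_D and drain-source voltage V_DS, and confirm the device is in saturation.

V_G = V_DD·R_2/(R_1+R_2) = 14×47/115 = 5.72 V.
Assume saturation: I_D = (k_n/2)(V_GS − V_t)² with V_GS = V_G − I_D·R_S = 5.72 − 3.3·I_D.
Substituting gives 4.36·I_D² − 12.4·I_D + 7.47 = 0, with roots I_D = 0.864 or 1.98 mA.
The root I_D = 1.98 mA gives V_GS = -0.827 V ≤ V_t, so take I_D = 0.864 mA.
Then V_GS = 2.87 V and V_DS = V_DD − I_D(R_D+R_S) = 14 − 0.864×10.1 = 5.27 V.
Saturation requires V_DS ≥ V_GS − V_t = 1.47 V; 5.27 ≥ 1.47 ✓.

I_D ≈ 0.86 mA, V_DS ≈ 5.3 V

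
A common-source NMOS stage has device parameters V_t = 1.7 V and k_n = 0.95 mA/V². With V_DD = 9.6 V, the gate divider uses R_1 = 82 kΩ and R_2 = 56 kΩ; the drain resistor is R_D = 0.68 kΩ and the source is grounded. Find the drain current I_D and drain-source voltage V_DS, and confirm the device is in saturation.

V_G = V_DD·R_2/(R_1+R_2) = 9.6×56/138 = 3.9 V. With the source grounded, V_GS = V_G = 3.9 V.
Assume saturation: I_D = (k_n/2)(V_GS − V_t)² = (0.95/2)×(3.9 − 1.7)² = 0.475×2.2² = 2.29 mA.
V_DS = V_DD − I_D·R_D = 9.6 − 2.29×0.68 = 8.04 V.
Saturation requires V_DS ≥ V_GS − V_t = 2.2 V; 8.04 ≥ 2.2 ✓.

I_D ≈ 2.3 mA, V_DS ≈ 8 V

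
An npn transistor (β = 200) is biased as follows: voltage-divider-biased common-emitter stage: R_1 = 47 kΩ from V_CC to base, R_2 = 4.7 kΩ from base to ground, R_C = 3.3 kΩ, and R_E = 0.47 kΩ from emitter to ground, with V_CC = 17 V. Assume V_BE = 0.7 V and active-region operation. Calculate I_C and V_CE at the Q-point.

I_C ≈ 1.7 mA, V_CE ≈ 11 V

Thevenize the base divider: V_Th = V_CC·R_2/(R_1+R_2) = 17×4.7/51.7 = 1.55 V, R_Th = R_1‖R_2 = 4.27 kΩ.
Base-emitter loop: V_Th = I_B·R_Th + V_BE + (β+1)I_B·R_E, so I_B = (1.55 − 0.7) / (4.27 + 201×0.47) = 0.00856 mA.
I_C = β·I_B = 200×0.00856 = 1.71 mA, and I_E = (β+1)I_B = 1.72 mA.
V_CE = V_CC − I_C·R_C − I_E·R_E = 17 − 1.71×3.3 − 1.72×0.47 = 10.5 V.
V_CE = 10.5 V > 0.2 V confirms active-region operation.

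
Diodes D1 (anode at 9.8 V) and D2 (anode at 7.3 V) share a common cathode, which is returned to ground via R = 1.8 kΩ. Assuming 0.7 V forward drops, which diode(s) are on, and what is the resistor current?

Assume both conduct. Then node N would need to be at both 9.8−0.7 = 9.1 V and 7.3−0.7 = 6.6 V, which is impossible.
Assume only D1 conducts: V_N = 9.8 − 0.7 = 9.1 V, so I_R = 9.1/1.8 = 5.06 mA.
Check D2: its anode-to-cathode voltage is 7.3 − 9.1 = -1.8 V < 0.7 V, so it is off. The assumption is consistent.

Only D1 conducts; I_R ≈ 5.1 mA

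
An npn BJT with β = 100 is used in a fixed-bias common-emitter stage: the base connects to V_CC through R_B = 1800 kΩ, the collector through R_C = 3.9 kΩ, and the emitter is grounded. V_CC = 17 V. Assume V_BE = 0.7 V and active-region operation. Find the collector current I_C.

Base loop: V_CC = I_B·R_B + V_BE, so I_B = (17 − 0.7)/1800 kΩ = 0.00906 mA.
In the active region I_C = β·I_B = 100 × 0.00906 = 0.906 mA.
Collector loop: V_CE = V_CC − I_C·R_C = 17 − 0.906×3.9 = 13.5 V.
Since V_CE = 13.5 V > V_CE(sat) ≈ 0.2 V, the transistor is in the active region as assumed.

I_C ≈ 0.91 mA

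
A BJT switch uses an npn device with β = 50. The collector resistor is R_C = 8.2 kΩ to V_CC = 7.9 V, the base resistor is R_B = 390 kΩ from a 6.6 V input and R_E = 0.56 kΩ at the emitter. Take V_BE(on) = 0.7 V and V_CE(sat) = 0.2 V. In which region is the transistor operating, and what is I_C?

active; I_C ≈ 0.7 mA

Assume active. Base-emitter loop: I_B = (V_BB − V_BE)/(R_B + (β+1)R_E) = (6.6 − 0.7)/(390 + 51×0.56) = 0.0141 mA.
I_C = β·I_B = 50×0.0141 = 0.705 mA.
V_CE = V_CC − I_C·R_C − I_E·R_E = 7.9 − 0.705×8.2 − 0.719×0.56 = 1.72 V > V_CE(sat), so the active-region assumption holds.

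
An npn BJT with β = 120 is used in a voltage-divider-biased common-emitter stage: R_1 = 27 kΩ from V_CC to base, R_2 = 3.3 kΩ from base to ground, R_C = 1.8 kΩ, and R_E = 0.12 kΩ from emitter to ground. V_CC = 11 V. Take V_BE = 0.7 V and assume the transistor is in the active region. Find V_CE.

Thevenize the base divider: V_Th = V_CC·R_2/(R_1+R_2) = 11×3.3/30.3 = 1.2 V, R_Th = R_1‖R_2 = 2.94 kΩ.
Base-emitter loop: V_Th = I_B·R_Th + V_BE + (β+1)I_B·R_E, so I_B = (1.2 − 0.7) / (2.94 + 121×0.12) = 0.0285 mA.
I_C = β·I_B = 120×0.0285 = 3.42 mA, and I_E = (β+1)I_B = 3.45 mA.
V_CE = V_CC − I_C·R_C − I_E·R_E = 11 − 3.42×1.8 − 3.45×0.12 = 4.42 V.
V_CE = 4.42 V > 0.2 V confirms active-region operation.

V_CE ≈ 4.4 V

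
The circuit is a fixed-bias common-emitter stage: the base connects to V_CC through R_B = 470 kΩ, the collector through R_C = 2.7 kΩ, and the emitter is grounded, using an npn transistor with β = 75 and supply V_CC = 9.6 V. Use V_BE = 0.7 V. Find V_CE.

V_CE ≈ 5.8 V

Base loop: V_CC = I_B·R_B + V_BE, so I_B = (9.6 − 0.7)/470 kΩ = 0.0189 mA.
In the active region I_C = β·I_B = 75 × 0.0189 = 1.42 mA.
Collector loop: V_CE = V_CC − I_C·R_C = 9.6 − 1.42×2.7 = 5.77 V.
Since V_CE = 5.77 V > V_CE(sat) ≈ 0.2 V, the transistor is in the active region as assumed.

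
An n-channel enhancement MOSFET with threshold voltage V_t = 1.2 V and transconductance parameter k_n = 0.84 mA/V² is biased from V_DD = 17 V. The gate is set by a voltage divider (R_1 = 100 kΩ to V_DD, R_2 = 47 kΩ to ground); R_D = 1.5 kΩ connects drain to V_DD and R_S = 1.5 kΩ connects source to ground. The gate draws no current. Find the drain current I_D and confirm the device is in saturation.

V_G = V_DD·R_2/(R_1+R_2) = 17×47/147 = 5.44 V.
Assume saturation: I_D = (k_n/2)(V_GS − V_t)² with V_GS = V_G − I_D·R_S = 5.44 − 1.5·I_D.
Substituting gives 0.945·I_D² − 6.34·I_D + 7.53 = 0, with roots I_D = 1.54 or 5.16 mA.
The root I_D = 5.16 mA gives V_GS = -2.31 V ≤ V_t, so take I_D = 1.54 mA.
Then V_GS = 3.12 V and V_DS = V_DD − I_D(R_D+R_S) = 17 − 1.54×3 = 12.4 V.
Saturation requires V_DS ≥ V_GS − V_t = 1.92 V; 12.4 ≥ 1.92 ✓.

I_D ≈ 1.5 mA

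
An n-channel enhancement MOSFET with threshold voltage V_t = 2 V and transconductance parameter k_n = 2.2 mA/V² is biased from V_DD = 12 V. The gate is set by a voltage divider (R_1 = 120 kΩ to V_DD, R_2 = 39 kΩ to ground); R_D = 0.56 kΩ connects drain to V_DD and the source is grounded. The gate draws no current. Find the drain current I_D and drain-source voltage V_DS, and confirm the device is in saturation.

I_D ≈ 0.98 mA, V_DS ≈ 11 V

V_G = V_DD·R_2/(R_1+R_2) = 12×39/159 = 2.94 V. With the source grounded, V_GS = V_G = 2.94 V.
Assume saturation: I_D = (k_n/2)(V_GS − V_t)² = (2.2/2)×(2.94 − 2)² = 1.1×0.943² = 0.979 mA.
V_DS = V_DD − I_D·R_D = 12 − 0.979×0.56 = 11.5 V.
Saturation requires V_DS ≥ V_GS − V_t = 0.943 V; 11.5 ≥ 0.943 ✓.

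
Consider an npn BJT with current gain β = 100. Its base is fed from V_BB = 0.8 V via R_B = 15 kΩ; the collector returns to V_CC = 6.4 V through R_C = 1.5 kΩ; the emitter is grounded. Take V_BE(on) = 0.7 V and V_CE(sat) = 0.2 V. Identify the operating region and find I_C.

Assume active. Base-emitter loop: I_B = (V_BB − V_BE)/R_B = (0.8 − 0.7)/15 = 0.00667 mA.
I_C = β·I_B = 100×0.00667 = 0.667 mA.
V_CE = V_CC − I_C·R_C = 6.4 − 0.667×1.5 = 5.4 V > V_CE(sat), so the active-region assumption holds.

active; I_C ≈ 0.67 mA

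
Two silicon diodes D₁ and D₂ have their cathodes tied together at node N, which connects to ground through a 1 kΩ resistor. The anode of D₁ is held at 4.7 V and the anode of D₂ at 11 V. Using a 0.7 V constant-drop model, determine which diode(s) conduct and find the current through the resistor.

Only D₂ conducts; I_R ≈ 10 mA

Assume both conduct. Then node N would need to be at both 4.7−0.7 = 4 V and 11−0.7 = 10.3 V, which is impossible.
Assume only D₂ conducts: V_N = 11 − 0.7 = 10.3 V, so I_R = 10.3/1 = 10.3 mA.
Check D₁: its anode-to-cathode voltage is 4.7 − 10.3 = -5.6 V < 0.7 V, so it is off. The assumption is consistent.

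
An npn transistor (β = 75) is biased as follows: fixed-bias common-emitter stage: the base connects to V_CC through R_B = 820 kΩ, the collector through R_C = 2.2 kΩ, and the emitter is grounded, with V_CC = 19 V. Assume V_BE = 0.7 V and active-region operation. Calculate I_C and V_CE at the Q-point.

I_C ≈ 1.7 mA, V_CE ≈ 15 V

Base loop: V_CC = I_B·R_B + V_BE, so I_B = (19 − 0.7)/820 kΩ = 0.0223 mA.
In the active region I_C = β·I_B = 75 × 0.0223 = 1.67 mA.
Collector loop: V_CE = V_CC − I_C·R_C = 19 − 1.67×2.2 = 15.3 V.
Since V_CE = 15.3 V > V_CE(sat) ≈ 0.2 V, the transistor is in the active region as assumed.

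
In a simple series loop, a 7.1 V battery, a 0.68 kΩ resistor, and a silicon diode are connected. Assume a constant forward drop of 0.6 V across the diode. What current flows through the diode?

KVL around the loop: 7.1 = V_D + I·R = 0.6 + I × 0.68 kΩ.
So I = (7.1 − 0.6) / 0.68 kΩ = 6.5 / 0.68 = 9.56 mA.

I ≈ 9.6 mA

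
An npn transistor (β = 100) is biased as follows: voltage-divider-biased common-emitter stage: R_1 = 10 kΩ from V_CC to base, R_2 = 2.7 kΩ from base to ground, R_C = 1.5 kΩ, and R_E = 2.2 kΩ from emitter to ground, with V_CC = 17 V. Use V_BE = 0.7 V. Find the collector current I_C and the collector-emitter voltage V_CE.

Thevenize the base divider: V_Th = V_CC·R_2/(R_1+R_2) = 17×2.7/12.7 = 3.61 V, R_Th = R_1‖R_2 = 2.13 kΩ.
Base-emitter loop: V_Th = I_B·R_Th + V_BE + (β+1)I_B·R_E, so I_B = (3.61 − 0.7) / (2.13 + 101×2.2) = 0.013 mA.
I_C = β·I_B = 100×0.013 = 1.3 mA, and I_E = (β+1)I_B = 1.31 mA.
V_CE = V_CC − I_C·R_C − I_E·R_E = 17 − 1.3×1.5 − 1.31×2.2 = 12.2 V.
V_CE = 12.2 V > 0.2 V confirms active-region operation.

I_C ≈ 1.3 mA, V_CE ≈ 12 V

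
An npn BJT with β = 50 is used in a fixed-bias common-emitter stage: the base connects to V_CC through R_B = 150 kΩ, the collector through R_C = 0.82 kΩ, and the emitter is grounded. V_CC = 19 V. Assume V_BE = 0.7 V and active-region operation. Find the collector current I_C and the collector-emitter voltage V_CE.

I_C ≈ 6.1 mA, V_CE ≈ 14 V

Base loop: V_CC = I_B·R_B + V_BE, so I_B = (19 − 0.7)/150 kΩ = 0.122 mA.
In the active region I_C = β·I_B = 50 × 0.122 = 6.1 mA.
Collector loop: V_CE = V_CC − I_C·R_C = 19 − 6.1×0.82 = 14 V.
Since V_CE = 14 V > V_CE(sat) ≈ 0.2 V, the transistor is in the active region as assumed.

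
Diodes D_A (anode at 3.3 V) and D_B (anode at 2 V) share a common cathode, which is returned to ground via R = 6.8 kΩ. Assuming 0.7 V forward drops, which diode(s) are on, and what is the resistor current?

Only D_A conducts; I_R ≈ 0.38 mA

Assume both conduct. Then node N would need to be at both 3.3−0.7 = 2.6 V and 2−0.7 = 1.3 V, which is impossible.
Assume only D_A conducts: V_N = 3.3 − 0.7 = 2.6 V, so I_R = 2.6/6.8 = 0.382 mA.
Check D_B: its anode-to-cathode voltage is 2 − 2.6 = -0.6 V < 0.7 V, so it is off. The assumption is consistent.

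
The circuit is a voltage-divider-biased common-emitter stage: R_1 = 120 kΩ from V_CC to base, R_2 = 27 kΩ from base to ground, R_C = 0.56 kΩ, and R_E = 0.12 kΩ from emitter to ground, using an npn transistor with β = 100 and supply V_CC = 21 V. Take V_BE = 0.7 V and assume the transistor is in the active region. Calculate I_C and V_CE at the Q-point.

Thevenize the base divider: V_Th = V_CC·R_2/(R_1+R_2) = 21×27/147 = 3.86 V, R_Th = R_1‖R_2 = 22 kΩ.
Base-emitter loop: V_Th = I_B·R_Th + V_BE + (β+1)I_B·R_E, so I_B = (3.86 − 0.7) / (22 + 101×0.12) = 0.0924 mA.
I_C = β·I_B = 100×0.0924 = 9.24 mA, and I_E = (β+1)I_B = 9.33 mA.
V_CE = V_CC − I_C·R_C − I_E·R_E = 21 − 9.24×0.56 − 9.33×0.12 = 14.7 V.
V_CE = 14.7 V > 0.2 V confirms active-region operation.

I_C ≈ 9.2 mA, V_CE ≈ 15 V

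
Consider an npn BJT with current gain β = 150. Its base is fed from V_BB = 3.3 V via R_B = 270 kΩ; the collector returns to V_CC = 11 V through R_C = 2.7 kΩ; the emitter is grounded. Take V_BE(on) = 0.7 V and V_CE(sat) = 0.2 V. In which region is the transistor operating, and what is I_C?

active; I_C ≈ 1.4 mA

Assume active. Base-emitter loop: I_B = (V_BB − V_BE)/R_B = (3.3 − 0.7)/270 = 0.00963 mA.
I_C = β·I_B = 150×0.00963 = 1.44 mA.
V_CE = V_CC − I_C·R_C = 11 − 1.44×2.7 = 7.1 V > V_CE(sat), so the active-region assumption holds.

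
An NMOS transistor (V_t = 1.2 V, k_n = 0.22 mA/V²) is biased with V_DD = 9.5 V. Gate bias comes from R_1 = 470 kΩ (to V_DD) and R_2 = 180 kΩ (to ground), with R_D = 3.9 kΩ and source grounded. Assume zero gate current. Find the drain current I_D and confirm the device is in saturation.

I_D ≈ 0.23 mA

V_G = V_DD·R_2/(R_1+R_2) = 9.5×180/650 = 2.63 V. With the source grounded, V_GS = V_G = 2.63 V.
Assume saturation: I_D = (k_n/2)(V_GS − V_t)² = (0.22/2)×(2.63 − 1.2)² = 0.11×1.43² = 0.225 mA.
V_DS = V_DD − I_D·R_D = 9.5 − 0.225×3.9 = 8.62 V.
Saturation requires V_DS ≥ V_GS − V_t = 1.43 V; 8.62 ≥ 1.43 ✓.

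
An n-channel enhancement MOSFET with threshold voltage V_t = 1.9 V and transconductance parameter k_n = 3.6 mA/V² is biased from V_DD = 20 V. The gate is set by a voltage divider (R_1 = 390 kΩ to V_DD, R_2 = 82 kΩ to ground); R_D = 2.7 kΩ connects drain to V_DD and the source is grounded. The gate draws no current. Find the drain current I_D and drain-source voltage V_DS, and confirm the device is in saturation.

V_G = V_DD·R_2/(R_1+R_2) = 20×82/472 = 3.47 V. With the source grounded, V_GS = V_G = 3.47 V.
Assume saturation: I_D = (k_n/2)(V_GS − V_t)² = (3.6/2)×(3.47 − 1.9)² = 1.8×1.57² = 4.46 mA.
V_DS = V_DD − I_D·R_D = 20 − 4.46×2.7 = 7.95 V.
Saturation requires V_DS ≥ V_GS − V_t = 1.57 V; 7.95 ≥ 1.57 ✓.

I_D ≈ 4.5 mA, V_DS ≈ 8 V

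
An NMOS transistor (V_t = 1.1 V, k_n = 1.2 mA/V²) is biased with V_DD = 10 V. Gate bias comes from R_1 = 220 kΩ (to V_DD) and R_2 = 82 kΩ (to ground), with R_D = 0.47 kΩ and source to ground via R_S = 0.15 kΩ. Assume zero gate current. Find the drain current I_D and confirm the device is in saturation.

V_G = V_DD·R_2/(R_1+R_2) = 10×82/302 = 2.72 V.
Assume saturation: I_D = (k_n/2)(V_GS − V_t)² with V_GS = V_G − I_D·R_S = 2.72 − 0.15·I_D.
Substituting gives 0.0135·I_D² − 1.29·I_D + 1.57 = 0, with roots I_D = 1.23 or 94.4 mA.
The root I_D = 94.4 mA gives V_GS = -11.4 V ≤ V_t, so take I_D = 1.23 mA.
Then V_GS = 2.53 V and V_DS = V_DD − I_D(R_D+R_S) = 10 − 1.23×0.62 = 9.24 V.
Saturation requires V_DS ≥ V_GS − V_t = 1.43 V; 9.24 ≥ 1.43 ✓.

I_D ≈ 1.2 mA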